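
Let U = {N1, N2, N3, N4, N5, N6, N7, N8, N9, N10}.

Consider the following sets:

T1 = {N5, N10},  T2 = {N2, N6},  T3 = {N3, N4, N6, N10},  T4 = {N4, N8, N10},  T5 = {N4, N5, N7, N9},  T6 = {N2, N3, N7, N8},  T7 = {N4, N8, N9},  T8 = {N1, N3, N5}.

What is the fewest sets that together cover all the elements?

T3, T5, T6, and T8 cover everything between them: the union {N1, N2, N3, N4, N5, N6, N7, N8, N9, N10} is all of U.
Only T8 contains N1, so T8 is forced; the remaining 7 elements need at least 3 more sets (each remaining set adds at most 3) — so at least 4 sets are needed, and 4 is optimal.

4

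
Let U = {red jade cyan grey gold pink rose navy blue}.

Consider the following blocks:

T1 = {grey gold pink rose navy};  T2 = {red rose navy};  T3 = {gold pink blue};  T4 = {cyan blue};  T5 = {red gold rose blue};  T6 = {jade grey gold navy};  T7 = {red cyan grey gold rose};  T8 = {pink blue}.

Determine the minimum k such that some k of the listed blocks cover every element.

3

T3, T6, and T7 cover everything between them: the union {red, jade, cyan, grey, gold, pink, rose, navy, blue} is all of U.
Only T6 contains jade, so T6 is forced; the remaining 5 elements need at least 2 more blocks (each remaining block adds at most 3) — so at least 3 blocks are needed, and 3 is optimal.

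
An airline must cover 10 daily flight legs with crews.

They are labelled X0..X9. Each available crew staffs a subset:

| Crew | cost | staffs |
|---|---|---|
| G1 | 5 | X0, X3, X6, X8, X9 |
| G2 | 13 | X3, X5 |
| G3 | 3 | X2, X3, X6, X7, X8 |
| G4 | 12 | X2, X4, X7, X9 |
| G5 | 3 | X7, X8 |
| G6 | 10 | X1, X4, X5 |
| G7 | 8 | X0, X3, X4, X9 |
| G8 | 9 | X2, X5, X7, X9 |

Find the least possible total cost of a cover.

18

G1, G3, G6 together cover every leg (G1 ∪ G3 ∪ G6 = {X0, X1, X2, X3, X4, X5, X6, X7, X8, X9}); total cost 5 + 3 + 10 = 18.
No covering selection has total cost below 18.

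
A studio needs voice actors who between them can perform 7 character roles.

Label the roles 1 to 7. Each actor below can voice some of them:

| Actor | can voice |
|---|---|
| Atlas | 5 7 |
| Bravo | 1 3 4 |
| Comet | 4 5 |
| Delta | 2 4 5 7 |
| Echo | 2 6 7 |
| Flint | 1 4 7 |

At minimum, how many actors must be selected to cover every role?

Atlas and Bravo and Echo together: Atlas ∪ Bravo ∪ Echo = {1, 2, 3, 4, 5, 6, 7} — every role is covered.
Only Bravo contains 3, so Bravo is forced; the remaining 4 roles need at least 2 more actors (each remaining actor adds at most 3) — so at least 3 actors are needed, and 3 is optimal.

3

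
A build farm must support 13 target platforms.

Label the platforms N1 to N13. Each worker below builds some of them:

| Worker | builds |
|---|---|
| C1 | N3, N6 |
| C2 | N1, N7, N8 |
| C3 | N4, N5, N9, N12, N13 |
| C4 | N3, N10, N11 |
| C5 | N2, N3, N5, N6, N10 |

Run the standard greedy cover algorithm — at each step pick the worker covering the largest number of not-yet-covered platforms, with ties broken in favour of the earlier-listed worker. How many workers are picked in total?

4

Greedy: pick C3 (covers 5 new) → pick C5 (covers 4 new) → pick C2 (covers 3 new) → pick C4 (covers 1 new). Total picks: 4.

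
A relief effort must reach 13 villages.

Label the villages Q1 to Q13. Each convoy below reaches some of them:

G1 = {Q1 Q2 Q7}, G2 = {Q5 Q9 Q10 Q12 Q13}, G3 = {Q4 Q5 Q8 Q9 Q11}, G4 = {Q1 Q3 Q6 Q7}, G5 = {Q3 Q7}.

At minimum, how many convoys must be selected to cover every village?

G1 and G2 and G3 and G4 together: G1 ∪ G2 ∪ G3 ∪ G4 = {Q1, Q2, Q3, Q4, Q5, Q6, Q7, Q8, Q9, Q10, Q11, Q12, Q13} — every village is covered.
No 3 of the 5 convoys cover everything (all 10 combinations miss at least one village), so 4 is optimal.

4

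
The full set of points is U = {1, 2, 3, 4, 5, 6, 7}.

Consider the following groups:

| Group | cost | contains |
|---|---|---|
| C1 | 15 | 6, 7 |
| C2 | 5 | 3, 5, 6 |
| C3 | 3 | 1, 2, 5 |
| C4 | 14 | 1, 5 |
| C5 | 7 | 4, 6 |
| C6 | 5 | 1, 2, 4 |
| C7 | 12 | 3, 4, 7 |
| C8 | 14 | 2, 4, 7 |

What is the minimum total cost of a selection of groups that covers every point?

C2, C3, C7 together cover every point (C2 ∪ C3 ∪ C7 = {1, 2, 3, 4, 5, 6, 7}); total cost 5 + 3 + 12 = 20.
The greedy pick C3, C2, C6, C7 costs 25; no covering selection beats 20.

20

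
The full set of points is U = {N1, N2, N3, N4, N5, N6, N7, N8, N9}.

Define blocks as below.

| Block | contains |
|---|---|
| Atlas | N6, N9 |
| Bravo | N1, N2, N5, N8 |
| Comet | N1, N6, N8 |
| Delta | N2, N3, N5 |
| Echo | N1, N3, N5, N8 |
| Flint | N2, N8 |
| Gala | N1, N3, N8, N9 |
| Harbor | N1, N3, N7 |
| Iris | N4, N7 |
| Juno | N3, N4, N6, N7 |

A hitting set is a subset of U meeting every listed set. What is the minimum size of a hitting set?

H = {N5, N6, N7, N8} meets every block (each contains at least one member of H), and |H| = 4.
No choice of 3 points meets every block, so 4 is the minimum.

4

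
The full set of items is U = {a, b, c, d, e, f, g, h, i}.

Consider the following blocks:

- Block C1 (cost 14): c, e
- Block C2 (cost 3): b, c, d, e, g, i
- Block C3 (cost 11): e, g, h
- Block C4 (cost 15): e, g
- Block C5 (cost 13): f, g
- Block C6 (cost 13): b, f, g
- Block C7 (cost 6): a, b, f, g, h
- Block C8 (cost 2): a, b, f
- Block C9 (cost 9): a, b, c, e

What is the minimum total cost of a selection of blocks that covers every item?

9

C2, C7 together cover every item (C2 ∪ C7 = {a, b, c, d, e, f, g, h, i}); total cost 3 + 6 = 9.
The greedy pick C2, C8, C7 costs 11; no covering selection beats 9.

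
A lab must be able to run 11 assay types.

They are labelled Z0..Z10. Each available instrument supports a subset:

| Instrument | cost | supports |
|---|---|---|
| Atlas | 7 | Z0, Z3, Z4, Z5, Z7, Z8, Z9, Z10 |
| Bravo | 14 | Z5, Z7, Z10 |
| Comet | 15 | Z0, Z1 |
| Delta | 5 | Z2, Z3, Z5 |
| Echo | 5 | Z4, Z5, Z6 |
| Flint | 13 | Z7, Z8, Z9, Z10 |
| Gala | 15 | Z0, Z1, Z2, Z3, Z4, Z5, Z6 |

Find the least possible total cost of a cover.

22

Atlas, Gala together cover every assay (Atlas ∪ Gala = {Z0, Z1, Z2, Z3, Z4, Z5, Z6, Z7, Z8, Z9, Z10}); total cost 7 + 15 = 22.
The greedy pick Atlas, Delta, Echo, Comet costs 32; no covering selection beats 22.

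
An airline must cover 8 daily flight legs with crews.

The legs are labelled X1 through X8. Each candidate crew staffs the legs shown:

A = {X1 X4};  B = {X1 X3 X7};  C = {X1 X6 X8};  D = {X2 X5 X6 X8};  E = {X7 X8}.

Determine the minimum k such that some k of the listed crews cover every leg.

3

Take {A, B, D}. Their union is {X1, X2, X3, X4, X5, X6, X7, X8}, which is all 8 legs.
Only D contains X2, so D is forced; the remaining 4 legs need at least 2 more crews (each remaining crew adds at most 3) — so at least 3 crews are needed, and 3 is optimal.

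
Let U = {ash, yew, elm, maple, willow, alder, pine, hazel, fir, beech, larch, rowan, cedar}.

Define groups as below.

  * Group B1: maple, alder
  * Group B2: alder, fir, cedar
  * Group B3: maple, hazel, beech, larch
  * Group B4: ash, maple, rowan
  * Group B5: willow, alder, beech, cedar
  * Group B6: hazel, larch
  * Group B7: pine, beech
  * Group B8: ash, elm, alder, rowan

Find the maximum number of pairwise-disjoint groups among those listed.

B2, B4, B6, B7 are pairwise disjoint (B2={alder,fir,cedar}; B4={ash,maple,rowan}; B6={hazel,larch}; B7={pine,beech}).
Every remaining group overlaps one of these, and no 5 of the listed groups are pairwise disjoint, so 4 is the maximum.

4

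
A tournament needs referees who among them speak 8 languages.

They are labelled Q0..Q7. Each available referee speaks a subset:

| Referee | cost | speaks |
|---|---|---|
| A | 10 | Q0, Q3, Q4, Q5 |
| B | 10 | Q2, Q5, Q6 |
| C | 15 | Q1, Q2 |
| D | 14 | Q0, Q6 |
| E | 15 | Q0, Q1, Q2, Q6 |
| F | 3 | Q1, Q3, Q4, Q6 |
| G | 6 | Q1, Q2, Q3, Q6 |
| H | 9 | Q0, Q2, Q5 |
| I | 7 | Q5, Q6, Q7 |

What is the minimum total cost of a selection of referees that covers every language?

F, H, I together cover every language (F ∪ H ∪ I = {Q0, Q1, Q2, Q3, Q4, Q5, Q6, Q7}); total cost 3 + 9 + 7 = 19.
No covering selection has total cost below 19.

19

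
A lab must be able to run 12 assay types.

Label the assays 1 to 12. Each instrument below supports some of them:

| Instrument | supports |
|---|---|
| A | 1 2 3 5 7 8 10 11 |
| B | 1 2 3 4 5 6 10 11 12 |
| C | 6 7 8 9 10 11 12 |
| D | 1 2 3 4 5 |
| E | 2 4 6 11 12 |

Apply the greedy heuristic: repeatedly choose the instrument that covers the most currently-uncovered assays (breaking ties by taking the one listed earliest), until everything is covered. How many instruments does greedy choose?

Greedy: pick B (covers 9 new) → pick C (covers 3 new). Total picks: 2.

2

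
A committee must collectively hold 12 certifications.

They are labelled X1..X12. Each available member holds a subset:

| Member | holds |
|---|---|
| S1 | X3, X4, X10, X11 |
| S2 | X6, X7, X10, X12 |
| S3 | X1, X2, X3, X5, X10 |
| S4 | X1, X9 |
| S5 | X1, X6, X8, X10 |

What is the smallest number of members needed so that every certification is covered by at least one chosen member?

5

S1 and S2 and S3 and S4 and S5 together: S1 ∪ S2 ∪ S3 ∪ S4 ∪ S5 = {X1, X2, X3, X4, X5, X6, X7, X8, X9, X10, X11, X12} — every certification is covered.
No 4 of the 5 members cover everything (all 5 combinations miss at least one certification), so 5 is optimal.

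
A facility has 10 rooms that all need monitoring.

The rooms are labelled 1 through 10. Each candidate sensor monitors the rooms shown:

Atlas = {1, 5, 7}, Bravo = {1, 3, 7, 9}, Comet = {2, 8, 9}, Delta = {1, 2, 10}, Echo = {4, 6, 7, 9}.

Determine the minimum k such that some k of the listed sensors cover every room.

Atlas and Bravo and Comet and Delta and Echo together: Atlas ∪ Bravo ∪ Comet ∪ Delta ∪ Echo = {1, 2, 3, 4, 5, 6, 7, 8, 9, 10} — every room is covered.
No 4 of the 5 sensors cover everything (all 5 combinations miss at least one room), so 5 is optimal.

5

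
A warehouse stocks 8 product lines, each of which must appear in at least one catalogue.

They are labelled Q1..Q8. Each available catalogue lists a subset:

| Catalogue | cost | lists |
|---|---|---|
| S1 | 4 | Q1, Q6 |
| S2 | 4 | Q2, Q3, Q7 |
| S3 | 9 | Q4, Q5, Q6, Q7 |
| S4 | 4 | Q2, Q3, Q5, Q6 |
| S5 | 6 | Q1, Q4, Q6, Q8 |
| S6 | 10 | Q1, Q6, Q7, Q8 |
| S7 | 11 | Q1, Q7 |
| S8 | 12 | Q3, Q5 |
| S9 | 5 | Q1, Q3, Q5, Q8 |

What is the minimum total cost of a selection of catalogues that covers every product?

S2, S4, S5 together cover every product (S2 ∪ S4 ∪ S5 = {Q1, Q2, Q3, Q4, Q5, Q6, Q7, Q8}); total cost 4 + 4 + 6 = 14.
No covering selection has total cost below 14.

14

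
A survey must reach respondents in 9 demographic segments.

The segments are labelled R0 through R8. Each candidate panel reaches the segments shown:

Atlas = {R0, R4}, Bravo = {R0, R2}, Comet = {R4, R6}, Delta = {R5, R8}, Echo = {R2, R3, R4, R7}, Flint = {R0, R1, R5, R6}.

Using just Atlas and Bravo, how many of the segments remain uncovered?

6

Union of Atlas, Bravo = {R0, R2, R4}.
Not covered: R1, R3, R5, R6, R7, R8 — 6 segments.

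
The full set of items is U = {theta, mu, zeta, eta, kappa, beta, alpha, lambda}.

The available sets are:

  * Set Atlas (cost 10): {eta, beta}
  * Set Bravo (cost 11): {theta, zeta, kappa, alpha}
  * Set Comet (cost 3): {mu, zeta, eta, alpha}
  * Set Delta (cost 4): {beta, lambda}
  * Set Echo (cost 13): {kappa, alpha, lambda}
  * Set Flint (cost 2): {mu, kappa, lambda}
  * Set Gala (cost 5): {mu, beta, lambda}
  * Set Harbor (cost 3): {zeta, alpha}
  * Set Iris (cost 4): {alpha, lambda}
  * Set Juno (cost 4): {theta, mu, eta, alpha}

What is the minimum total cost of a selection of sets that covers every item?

13

Comet, Delta, Flint, Juno together cover every item (Comet ∪ Delta ∪ Flint ∪ Juno = {theta, mu, zeta, eta, kappa, beta, alpha, lambda}); total cost 3 + 4 + 2 + 4 = 13.
No covering selection has total cost below 13.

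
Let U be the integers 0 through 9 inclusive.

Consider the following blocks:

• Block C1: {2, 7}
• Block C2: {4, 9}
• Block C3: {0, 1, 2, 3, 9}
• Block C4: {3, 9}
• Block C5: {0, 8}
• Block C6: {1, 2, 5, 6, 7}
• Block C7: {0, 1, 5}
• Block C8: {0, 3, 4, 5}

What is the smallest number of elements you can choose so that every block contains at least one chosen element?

The 3 elements {0, 2, 9} hit every block.
The blocks C1, C2, C7 are pairwise disjoint, so any hitting set needs a separate element for each — at least 3. Hence 3 is optimal.

3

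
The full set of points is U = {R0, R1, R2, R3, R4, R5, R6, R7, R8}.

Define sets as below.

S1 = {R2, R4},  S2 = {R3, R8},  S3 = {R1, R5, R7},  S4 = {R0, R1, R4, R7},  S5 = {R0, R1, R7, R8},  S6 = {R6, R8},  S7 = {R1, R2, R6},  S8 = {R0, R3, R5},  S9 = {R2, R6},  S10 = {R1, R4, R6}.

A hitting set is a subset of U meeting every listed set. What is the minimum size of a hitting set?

4

Take H = {R1, R2, R5, R8}. Each listed set contains at least one of these, so H is a hitting set of size 4.
No choice of 3 points meets every set, so 4 is the minimum.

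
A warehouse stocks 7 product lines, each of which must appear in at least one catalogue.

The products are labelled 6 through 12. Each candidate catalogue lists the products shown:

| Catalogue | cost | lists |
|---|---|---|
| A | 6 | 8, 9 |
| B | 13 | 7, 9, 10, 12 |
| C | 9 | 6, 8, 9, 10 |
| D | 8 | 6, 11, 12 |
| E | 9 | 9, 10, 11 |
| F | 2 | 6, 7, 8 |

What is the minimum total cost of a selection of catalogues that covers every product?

19

D, E, F together cover every product (D ∪ E ∪ F = {6, 7, 8, 9, 10, 11, 12}); total cost 8 + 9 + 2 = 19.
No covering selection has total cost below 19.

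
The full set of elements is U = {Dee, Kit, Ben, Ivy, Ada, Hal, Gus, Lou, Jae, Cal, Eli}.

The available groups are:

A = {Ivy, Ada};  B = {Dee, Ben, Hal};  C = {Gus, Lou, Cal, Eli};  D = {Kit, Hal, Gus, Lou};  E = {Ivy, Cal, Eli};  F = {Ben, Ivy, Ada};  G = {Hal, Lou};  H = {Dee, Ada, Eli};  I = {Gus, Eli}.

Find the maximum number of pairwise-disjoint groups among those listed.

3

A, G, I are pairwise disjoint (A={Ivy,Ada}; G={Hal,Lou}; I={Gus,Eli}).
Every remaining group overlaps one of these, and no 4 of the listed groups are pairwise disjoint, so 3 is the maximum.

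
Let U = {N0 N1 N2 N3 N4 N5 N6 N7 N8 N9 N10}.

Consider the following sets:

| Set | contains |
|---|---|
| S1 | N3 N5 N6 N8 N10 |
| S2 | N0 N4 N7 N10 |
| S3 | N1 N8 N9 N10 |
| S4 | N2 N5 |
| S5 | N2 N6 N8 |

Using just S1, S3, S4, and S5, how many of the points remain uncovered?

Union of S1, S3, S4, S5 = {N1, N2, N3, N5, N6, N8, N9, N10}.
Not covered: N0, N4, N7 — 3 points.

3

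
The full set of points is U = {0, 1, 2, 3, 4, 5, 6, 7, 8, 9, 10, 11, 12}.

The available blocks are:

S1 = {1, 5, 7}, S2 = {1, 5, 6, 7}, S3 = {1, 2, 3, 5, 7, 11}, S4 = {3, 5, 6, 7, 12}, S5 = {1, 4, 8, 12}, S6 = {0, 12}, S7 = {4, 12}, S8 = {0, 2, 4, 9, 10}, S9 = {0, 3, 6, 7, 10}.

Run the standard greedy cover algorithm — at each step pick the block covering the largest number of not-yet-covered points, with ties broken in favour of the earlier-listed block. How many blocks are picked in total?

4

Greedy: pick S3 (covers 6 new) → pick S8 (covers 4 new) → pick S4 (covers 2 new) → pick S5 (covers 1 new). Total picks: 4.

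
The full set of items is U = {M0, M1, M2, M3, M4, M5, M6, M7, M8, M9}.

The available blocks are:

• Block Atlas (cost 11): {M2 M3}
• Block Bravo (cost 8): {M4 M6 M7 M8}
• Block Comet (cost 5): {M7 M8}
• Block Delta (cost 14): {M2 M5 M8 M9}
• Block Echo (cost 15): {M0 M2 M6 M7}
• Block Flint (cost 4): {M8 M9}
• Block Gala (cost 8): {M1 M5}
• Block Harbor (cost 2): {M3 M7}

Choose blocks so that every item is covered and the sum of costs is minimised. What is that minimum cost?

Bravo, Echo, Flint, Gala, Harbor together cover every item (Bravo ∪ Echo ∪ Flint ∪ Gala ∪ Harbor = {M0, M1, M2, M3, M4, M5, M6, M7, M8, M9}); total cost 8 + 15 + 4 + 8 + 2 = 37.
No covering selection has total cost below 37.

37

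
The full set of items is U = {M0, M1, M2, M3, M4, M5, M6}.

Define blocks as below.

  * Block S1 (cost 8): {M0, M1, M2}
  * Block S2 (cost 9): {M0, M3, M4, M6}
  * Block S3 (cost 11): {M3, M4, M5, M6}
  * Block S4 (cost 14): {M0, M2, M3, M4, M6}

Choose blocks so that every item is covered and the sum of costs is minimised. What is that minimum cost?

S1, S3 together cover every item (S1 ∪ S3 = {M0, M1, M2, M3, M4, M5, M6}); total cost 8 + 11 = 19.
The greedy pick S2, S1, S3 costs 28; no covering selection beats 19.

19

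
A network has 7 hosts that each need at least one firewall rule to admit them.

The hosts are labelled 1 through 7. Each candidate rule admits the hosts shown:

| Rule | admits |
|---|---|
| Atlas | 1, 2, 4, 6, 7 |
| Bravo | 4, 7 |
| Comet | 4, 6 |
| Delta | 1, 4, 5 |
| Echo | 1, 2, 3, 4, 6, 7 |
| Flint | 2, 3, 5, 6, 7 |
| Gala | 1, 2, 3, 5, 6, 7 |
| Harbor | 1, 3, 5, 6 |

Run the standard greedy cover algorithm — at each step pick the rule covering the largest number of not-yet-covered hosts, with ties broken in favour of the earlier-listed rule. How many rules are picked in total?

Greedy: pick Echo (covers 6 new) → pick Delta (covers 1 new). Total picks: 2.

2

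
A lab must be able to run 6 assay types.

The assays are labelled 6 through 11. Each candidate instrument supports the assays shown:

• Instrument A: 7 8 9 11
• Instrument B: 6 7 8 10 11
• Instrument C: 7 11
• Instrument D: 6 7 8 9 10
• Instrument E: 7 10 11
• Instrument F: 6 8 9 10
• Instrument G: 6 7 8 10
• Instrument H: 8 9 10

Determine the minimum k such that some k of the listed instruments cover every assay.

Take {C, F}. Their union is {6, 7, 8, 9, 10, 11}, which is all 6 assays.
No single instrument has all 6 assays (the largest, B, has 5), so 2 is optimal.

2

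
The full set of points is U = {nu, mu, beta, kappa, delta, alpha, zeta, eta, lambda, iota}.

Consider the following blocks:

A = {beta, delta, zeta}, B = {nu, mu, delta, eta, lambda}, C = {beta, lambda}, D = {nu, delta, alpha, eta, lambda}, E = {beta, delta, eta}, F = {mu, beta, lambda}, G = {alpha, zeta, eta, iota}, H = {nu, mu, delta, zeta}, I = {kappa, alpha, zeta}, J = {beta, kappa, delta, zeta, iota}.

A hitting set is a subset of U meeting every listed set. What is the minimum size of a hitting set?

3

Take T = {beta, zeta, eta}. Each listed block contains at least one of these, so T is a hitting set of size 3.
No choice of 2 points meets every block, so 3 is the minimum.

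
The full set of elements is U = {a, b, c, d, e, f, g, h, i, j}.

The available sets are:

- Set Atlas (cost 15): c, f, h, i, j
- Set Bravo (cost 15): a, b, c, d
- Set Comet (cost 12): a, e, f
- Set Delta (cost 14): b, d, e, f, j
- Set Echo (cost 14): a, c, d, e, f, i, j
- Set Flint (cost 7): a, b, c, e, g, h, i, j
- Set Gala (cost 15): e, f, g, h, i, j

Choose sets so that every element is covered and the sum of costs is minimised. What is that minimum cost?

Delta, Flint together cover every element (Delta ∪ Flint = {a, b, c, d, e, f, g, h, i, j}); total cost 14 + 7 = 21.
No covering selection has total cost below 21.

21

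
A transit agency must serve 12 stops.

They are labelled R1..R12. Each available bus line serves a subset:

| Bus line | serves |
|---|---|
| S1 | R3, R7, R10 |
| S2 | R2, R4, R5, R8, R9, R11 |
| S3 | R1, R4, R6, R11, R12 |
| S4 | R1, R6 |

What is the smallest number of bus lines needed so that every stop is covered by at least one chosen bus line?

3

S1 and S2 and S3 together: S1 ∪ S2 ∪ S3 = {R1, R2, R3, R4, R5, R6, R7, R8, R9, R10, R11, R12} — every stop is covered.
Only S2 contains R2, so S2 is forced; the remaining 6 stops need at least 2 more bus lines (each remaining bus line adds at most 3) — so at least 3 bus lines are needed, and 3 is optimal.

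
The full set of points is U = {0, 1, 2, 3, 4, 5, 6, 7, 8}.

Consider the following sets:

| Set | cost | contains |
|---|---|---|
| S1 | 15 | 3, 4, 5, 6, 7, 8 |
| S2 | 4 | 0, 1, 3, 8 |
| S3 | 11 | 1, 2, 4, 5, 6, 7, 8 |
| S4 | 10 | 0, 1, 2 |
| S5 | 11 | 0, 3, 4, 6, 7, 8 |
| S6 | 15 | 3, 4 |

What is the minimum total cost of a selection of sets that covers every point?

15

S2, S3 together cover every point (S2 ∪ S3 = {0, 1, 2, 3, 4, 5, 6, 7, 8}); total cost 4 + 11 = 15.
No covering selection has total cost below 15.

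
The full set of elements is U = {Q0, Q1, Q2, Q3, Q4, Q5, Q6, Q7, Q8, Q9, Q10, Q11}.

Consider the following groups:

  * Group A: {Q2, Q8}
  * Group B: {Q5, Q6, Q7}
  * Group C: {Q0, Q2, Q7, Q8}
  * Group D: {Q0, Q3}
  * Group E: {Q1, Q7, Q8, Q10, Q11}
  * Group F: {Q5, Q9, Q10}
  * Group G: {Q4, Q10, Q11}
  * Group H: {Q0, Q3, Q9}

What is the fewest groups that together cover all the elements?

5

A and B and E and G and H together: A ∪ B ∪ E ∪ G ∪ H = {Q0, Q1, Q2, Q3, Q4, Q5, Q6, Q7, Q8, Q9, Q10, Q11} — every element is covered.
No 4 of the 8 groups cover everything (all 70 combinations miss at least one element), so 5 is optimal.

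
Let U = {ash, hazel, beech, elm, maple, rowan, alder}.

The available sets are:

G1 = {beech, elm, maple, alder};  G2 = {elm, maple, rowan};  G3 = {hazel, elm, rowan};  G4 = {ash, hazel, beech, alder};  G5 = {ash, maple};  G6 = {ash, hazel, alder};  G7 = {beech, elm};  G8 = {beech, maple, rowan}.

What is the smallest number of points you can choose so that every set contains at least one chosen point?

Take H = {hazel, elm, maple}. Each listed set contains at least one of these, so H is a hitting set of size 3.
No choice of 2 points meets every set, so 3 is the minimum.

3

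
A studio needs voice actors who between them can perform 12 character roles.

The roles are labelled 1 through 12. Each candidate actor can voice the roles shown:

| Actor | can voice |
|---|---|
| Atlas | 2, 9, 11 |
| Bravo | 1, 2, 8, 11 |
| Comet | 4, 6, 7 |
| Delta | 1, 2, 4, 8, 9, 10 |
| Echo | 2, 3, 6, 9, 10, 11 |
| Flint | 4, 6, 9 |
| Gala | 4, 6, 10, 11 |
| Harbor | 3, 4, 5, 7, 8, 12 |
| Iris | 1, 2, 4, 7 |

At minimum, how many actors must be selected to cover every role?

3

Take {Delta, Echo, Harbor}. Their union is {1, 2, 3, 4, 5, 6, 7, 8, 9, 10, 11, 12}, which is all 12 roles.
Only Harbor contains 5, so Harbor is forced; the remaining 6 roles need at least 2 more actors (each remaining actor adds at most 5) — so at least 3 actors are needed, and 3 is optimal.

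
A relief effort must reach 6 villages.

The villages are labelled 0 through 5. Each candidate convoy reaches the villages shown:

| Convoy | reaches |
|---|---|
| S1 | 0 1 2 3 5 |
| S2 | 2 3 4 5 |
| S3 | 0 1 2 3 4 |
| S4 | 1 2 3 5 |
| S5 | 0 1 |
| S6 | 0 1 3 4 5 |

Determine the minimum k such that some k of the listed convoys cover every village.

2

Take {S3, S6}. Their union is {0, 1, 2, 3, 4, 5}, which is all 6 villages.
No single convoy has all 6 villages (the largest, S1, has 5), so 2 is optimal.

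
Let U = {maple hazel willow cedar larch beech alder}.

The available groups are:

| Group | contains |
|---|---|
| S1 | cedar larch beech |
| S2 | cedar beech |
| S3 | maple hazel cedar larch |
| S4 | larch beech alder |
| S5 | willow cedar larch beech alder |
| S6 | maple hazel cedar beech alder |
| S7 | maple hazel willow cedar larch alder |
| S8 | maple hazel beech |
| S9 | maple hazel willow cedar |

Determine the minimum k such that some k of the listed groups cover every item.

Take {S6, S7}. Their union is {maple, hazel, willow, cedar, larch, beech, alder}, which is all 7 items.
No single group has all 7 items (the largest, S7, has 6), so 2 is optimal.

2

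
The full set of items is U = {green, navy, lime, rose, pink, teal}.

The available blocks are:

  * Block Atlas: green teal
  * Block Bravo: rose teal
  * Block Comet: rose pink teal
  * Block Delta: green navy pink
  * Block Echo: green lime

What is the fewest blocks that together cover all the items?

Bravo, Delta, and Echo cover everything between them: the union {green, navy, lime, rose, pink, teal} is all of U.
Only Delta contains navy, so Delta is forced; the remaining 3 items need at least 2 more blocks (each remaining block adds at most 2) — so at least 3 blocks are needed, and 3 is optimal.

3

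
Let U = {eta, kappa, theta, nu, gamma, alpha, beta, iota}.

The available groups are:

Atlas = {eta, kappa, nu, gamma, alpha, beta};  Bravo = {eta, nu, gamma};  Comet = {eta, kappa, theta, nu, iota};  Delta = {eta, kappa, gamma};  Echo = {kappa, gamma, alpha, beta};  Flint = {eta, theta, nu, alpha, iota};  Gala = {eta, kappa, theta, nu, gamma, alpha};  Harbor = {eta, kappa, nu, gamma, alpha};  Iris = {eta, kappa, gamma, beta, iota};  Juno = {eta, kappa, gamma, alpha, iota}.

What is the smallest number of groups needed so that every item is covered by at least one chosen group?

2

Atlas and Comet cover everything between them: the union {eta, kappa, theta, nu, gamma, alpha, beta, iota} is all of U.
No single group has all 8 items (the largest, Atlas, has 6), so 2 is optimal.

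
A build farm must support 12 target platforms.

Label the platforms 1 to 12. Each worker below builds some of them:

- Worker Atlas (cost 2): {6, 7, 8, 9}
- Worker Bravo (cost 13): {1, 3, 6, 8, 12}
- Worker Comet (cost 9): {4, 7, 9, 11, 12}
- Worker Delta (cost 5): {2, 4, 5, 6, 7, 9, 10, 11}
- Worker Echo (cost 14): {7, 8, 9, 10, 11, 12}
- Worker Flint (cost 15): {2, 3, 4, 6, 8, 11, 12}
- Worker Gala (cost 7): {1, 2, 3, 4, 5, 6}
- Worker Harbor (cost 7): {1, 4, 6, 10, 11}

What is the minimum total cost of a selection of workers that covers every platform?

Bravo, Delta together cover every platform (Bravo ∪ Delta = {1, 2, 3, 4, 5, 6, 7, 8, 9, 10, 11, 12}); total cost 13 + 5 = 18.
The greedy pick Atlas, Delta, Gala, Comet costs 23; no covering selection beats 18.

18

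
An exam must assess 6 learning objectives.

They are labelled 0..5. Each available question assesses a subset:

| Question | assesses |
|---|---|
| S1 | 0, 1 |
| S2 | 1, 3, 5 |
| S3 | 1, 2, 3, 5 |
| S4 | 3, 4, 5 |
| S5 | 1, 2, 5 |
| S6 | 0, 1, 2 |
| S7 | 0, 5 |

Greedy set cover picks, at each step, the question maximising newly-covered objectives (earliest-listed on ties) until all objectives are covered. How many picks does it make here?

3

Greedy: pick S3 (covers 4 new) → pick S1 (covers 1 new) → pick S4 (covers 1 new). Total picks: 3.
(The true minimum cover uses only 2 questions, so greedy is not optimal here.)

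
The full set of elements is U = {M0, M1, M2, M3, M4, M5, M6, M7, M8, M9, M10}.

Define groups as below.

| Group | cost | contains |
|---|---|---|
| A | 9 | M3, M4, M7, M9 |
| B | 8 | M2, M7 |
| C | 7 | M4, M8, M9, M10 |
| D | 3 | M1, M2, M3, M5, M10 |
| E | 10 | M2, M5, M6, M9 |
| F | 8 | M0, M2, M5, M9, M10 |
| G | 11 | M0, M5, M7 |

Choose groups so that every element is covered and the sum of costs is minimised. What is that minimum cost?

31

C, D, E, G together cover every element (C ∪ D ∪ E ∪ G = {M0, M1, M2, M3, M4, M5, M6, M7, M8, M9, M10}); total cost 7 + 3 + 10 + 11 = 31.
No covering selection has total cost below 31.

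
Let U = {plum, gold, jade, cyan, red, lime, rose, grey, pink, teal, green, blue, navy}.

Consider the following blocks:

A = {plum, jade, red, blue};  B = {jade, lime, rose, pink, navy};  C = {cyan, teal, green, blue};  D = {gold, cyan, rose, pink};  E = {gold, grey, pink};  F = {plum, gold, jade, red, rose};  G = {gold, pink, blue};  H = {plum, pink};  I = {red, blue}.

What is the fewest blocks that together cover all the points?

4

A, B, C, and E cover everything between them: the union {plum, gold, jade, cyan, red, lime, rose, grey, pink, teal, green, blue, navy} is all of U.
Only E contains grey, so E is forced; the remaining 10 points need at least 3 more blocks (each remaining block adds at most 4) — so at least 4 blocks are needed, and 4 is optimal.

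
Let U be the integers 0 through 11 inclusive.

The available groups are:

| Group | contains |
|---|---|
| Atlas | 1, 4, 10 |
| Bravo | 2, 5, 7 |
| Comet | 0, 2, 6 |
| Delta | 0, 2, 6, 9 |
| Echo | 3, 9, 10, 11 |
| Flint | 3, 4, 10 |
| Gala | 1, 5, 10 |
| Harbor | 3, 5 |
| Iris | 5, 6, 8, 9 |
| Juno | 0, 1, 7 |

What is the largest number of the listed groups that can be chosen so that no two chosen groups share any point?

Atlas, Delta, Harbor are pairwise disjoint (Atlas={1,4,10}; Delta={0,2,6,9}; Harbor={3,5}).
Every remaining group overlaps one of these, and no 4 of the listed groups are pairwise disjoint, so 3 is the maximum.

3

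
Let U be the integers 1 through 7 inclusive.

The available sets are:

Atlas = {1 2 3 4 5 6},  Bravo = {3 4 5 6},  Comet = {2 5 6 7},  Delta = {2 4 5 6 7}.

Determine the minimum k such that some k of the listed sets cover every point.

2

Atlas and Delta cover everything between them: the union {1, 2, 3, 4, 5, 6, 7} is all of U.
No single set has all 7 points (the largest, Atlas, has 6), so 2 is optimal.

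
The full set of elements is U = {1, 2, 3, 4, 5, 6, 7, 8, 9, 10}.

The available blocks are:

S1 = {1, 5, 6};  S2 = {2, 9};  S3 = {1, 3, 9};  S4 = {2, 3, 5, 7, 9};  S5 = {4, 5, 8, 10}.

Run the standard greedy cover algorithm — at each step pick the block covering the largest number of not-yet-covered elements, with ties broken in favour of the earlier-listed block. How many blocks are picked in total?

Greedy: pick S4 (covers 5 new) → pick S5 (covers 3 new) → pick S1 (covers 2 new). Total picks: 3.

3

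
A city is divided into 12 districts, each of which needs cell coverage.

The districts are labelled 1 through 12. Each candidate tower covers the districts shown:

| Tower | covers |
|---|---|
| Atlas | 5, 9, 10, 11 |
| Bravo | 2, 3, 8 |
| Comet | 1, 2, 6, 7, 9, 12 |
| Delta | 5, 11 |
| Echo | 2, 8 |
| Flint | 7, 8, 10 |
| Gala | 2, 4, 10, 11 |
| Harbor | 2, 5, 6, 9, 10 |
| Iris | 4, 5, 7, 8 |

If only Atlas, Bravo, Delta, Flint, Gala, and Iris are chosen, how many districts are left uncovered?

Union of Atlas, Bravo, Delta, Flint, Gala, Iris = {2, 3, 4, 5, 7, 8, 9, 10, 11}.
Not covered: 1, 6, 12 — 3 districts.

3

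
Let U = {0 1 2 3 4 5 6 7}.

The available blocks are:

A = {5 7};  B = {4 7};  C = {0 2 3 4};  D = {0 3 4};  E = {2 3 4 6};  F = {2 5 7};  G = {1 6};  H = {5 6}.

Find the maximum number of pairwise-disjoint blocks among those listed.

D, F, G are pairwise disjoint (D={0,3,4}; F={2,5,7}; G={1,6}).
Every remaining block overlaps one of these, and no 4 of the listed blocks are pairwise disjoint, so 3 is the maximum.

3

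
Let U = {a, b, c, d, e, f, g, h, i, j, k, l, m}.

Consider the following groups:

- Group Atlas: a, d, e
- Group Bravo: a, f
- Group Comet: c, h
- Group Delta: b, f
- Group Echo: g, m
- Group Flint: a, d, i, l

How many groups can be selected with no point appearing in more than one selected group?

Comet, Delta, Echo, Flint are pairwise disjoint (Comet={c,h}; Delta={b,f}; Echo={g,m}; Flint={a,d,i,l}).
Every remaining group overlaps one of these, and no 5 of the listed groups are pairwise disjoint, so 4 is the maximum.

4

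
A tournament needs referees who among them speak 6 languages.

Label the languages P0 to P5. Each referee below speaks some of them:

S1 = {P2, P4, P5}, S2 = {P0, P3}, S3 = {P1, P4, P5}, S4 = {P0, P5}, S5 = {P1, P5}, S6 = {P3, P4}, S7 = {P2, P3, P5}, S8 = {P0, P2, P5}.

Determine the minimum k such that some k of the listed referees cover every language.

3

S3 and S4 and S7 together: S3 ∪ S4 ∪ S7 = {P0, P1, P2, P3, P4, P5} — every language is covered.
No 2 of the 8 referees cover everything (all 28 combinations miss at least one language), so 3 is optimal.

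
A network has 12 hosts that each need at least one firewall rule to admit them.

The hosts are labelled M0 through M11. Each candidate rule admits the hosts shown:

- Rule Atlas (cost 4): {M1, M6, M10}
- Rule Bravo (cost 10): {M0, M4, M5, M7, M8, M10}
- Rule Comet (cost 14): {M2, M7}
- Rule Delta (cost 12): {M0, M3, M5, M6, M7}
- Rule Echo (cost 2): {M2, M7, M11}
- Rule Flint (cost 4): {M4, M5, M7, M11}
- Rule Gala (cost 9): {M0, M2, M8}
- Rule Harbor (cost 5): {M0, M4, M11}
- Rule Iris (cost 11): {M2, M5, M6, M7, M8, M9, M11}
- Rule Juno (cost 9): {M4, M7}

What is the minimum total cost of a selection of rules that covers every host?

31

Atlas, Delta, Flint, Iris together cover every host (Atlas ∪ Delta ∪ Flint ∪ Iris = {M0, M1, M2, M3, M4, M5, M6, M7, M8, M9, M10, M11}); total cost 4 + 12 + 4 + 11 = 31.
The greedy pick Echo, Atlas, Flint, Gala, Iris, Delta costs 42; no covering selection beats 31.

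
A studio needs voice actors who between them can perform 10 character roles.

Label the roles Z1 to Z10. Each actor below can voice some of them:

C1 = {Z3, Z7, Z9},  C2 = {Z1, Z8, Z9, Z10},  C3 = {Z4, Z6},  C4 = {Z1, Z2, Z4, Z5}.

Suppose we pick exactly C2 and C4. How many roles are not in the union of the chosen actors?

Union of C2, C4 = {Z1, Z2, Z4, Z5, Z8, Z9, Z10}.
Not covered: Z3, Z6, Z7 — 3 roles.

3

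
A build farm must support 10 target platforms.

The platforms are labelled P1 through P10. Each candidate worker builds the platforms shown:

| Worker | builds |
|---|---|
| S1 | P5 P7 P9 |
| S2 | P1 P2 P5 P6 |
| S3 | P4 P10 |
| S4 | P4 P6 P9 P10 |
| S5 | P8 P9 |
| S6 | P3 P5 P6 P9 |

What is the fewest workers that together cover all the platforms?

Take {S1, S2, S3, S5, S6}. Their union is {P1, P2, P3, P4, P5, P6, P7, P8, P9, P10}, which is all 10 platforms.
No 4 of the 6 workers cover everything (all 15 combinations miss at least one platform), so 5 is optimal.

5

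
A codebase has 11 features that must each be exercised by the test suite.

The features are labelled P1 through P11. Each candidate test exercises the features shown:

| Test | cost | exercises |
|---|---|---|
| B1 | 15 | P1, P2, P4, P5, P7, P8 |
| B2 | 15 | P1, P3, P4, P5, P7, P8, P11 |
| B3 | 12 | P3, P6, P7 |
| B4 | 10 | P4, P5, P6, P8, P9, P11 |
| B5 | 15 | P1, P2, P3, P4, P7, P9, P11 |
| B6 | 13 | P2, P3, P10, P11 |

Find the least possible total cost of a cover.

B2, B4, B6 together cover every feature (B2 ∪ B4 ∪ B6 = {P1, P2, P3, P4, P5, P6, P7, P8, P9, P10, P11}); total cost 15 + 10 + 13 = 38.
No covering selection has total cost below 38.

38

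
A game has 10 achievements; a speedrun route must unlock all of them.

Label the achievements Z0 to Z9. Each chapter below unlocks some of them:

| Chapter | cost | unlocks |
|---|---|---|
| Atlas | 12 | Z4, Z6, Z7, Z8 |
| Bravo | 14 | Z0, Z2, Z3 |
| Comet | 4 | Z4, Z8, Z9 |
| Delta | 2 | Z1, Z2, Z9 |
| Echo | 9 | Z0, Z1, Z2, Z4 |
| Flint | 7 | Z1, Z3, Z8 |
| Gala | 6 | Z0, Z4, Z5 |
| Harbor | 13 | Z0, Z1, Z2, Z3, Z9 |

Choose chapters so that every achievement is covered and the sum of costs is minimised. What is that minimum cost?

Atlas, Delta, Flint, Gala together cover every achievement (Atlas ∪ Delta ∪ Flint ∪ Gala = {Z0, Z1, Z2, Z3, Z4, Z5, Z6, Z7, Z8, Z9}); total cost 12 + 2 + 7 + 6 = 27.
The greedy pick Delta, Comet, Gala, Atlas, Flint costs 31; no covering selection beats 27.

27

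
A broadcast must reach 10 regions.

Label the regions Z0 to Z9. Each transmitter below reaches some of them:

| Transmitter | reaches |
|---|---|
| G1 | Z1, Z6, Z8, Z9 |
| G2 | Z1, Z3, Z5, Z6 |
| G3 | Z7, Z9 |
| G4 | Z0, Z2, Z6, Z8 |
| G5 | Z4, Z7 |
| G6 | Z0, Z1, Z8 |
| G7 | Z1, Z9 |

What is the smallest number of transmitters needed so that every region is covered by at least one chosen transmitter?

G1 and G2 and G4 and G5 together: G1 ∪ G2 ∪ G4 ∪ G5 = {Z0, Z1, Z2, Z3, Z4, Z5, Z6, Z7, Z8, Z9} — every region is covered.
No 3 of the 7 transmitters cover everything (all 35 combinations miss at least one region), so 4 is optimal.

4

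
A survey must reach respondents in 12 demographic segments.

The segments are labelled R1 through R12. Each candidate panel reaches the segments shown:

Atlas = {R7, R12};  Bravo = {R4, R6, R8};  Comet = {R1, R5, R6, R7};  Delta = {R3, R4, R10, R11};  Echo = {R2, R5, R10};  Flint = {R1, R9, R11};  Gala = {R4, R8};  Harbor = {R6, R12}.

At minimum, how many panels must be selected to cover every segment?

Take {Atlas, Bravo, Delta, Echo, Flint}. Their union is {R1, R2, R3, R4, R5, R6, R7, R8, R9, R10, R11, R12}, which is all 12 segments.
No 4 of the 8 panels cover everything (all 70 combinations miss at least one segment), so 5 is optimal.

5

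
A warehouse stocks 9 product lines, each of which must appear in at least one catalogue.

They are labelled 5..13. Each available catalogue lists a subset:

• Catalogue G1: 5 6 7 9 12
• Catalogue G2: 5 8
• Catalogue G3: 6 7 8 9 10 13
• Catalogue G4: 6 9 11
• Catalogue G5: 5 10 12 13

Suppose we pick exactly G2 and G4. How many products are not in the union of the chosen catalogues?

4

Union of G2, G4 = {5, 6, 8, 9, 11}.
Not covered: 7, 10, 12, 13 — 4 products.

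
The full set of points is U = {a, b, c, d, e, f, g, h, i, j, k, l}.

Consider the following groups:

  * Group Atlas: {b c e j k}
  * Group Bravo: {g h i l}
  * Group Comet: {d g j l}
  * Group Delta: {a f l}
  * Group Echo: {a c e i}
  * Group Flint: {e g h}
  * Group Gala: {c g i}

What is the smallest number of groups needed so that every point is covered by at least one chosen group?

Take {Atlas, Bravo, Comet, Delta}. Their union is {a, b, c, d, e, f, g, h, i, j, k, l}, which is all 12 points.
No 3 of the 7 groups cover everything (all 35 combinations miss at least one point), so 4 is optimal.

4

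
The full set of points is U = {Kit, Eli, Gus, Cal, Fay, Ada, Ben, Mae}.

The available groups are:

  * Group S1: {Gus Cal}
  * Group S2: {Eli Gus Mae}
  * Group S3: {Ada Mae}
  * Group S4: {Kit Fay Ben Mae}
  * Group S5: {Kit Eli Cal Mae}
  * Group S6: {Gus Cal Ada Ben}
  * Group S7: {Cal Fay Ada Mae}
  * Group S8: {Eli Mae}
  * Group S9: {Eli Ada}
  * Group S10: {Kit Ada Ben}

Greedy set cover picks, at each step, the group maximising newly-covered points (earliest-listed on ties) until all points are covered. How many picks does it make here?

Greedy: pick S4 (covers 4 new) → pick S6 (covers 3 new) → pick S2 (covers 1 new). Total picks: 3.

3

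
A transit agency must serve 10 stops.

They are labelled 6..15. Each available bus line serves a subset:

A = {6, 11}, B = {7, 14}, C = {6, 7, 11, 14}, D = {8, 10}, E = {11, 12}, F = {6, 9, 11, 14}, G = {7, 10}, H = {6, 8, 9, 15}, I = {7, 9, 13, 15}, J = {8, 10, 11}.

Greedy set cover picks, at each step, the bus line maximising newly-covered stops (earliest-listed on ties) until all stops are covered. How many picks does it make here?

Greedy: pick C (covers 4 new) → pick H (covers 3 new) → pick D (covers 1 new) → pick E (covers 1 new) → pick I (covers 1 new). Total picks: 5.
(The true minimum cover uses only 4 bus lines, so greedy is not optimal here.)

5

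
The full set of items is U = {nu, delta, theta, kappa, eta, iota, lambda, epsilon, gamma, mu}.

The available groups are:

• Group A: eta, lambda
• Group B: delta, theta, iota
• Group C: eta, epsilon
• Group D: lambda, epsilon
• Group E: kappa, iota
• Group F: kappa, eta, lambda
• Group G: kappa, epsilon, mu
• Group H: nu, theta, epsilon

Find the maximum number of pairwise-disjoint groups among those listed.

3

A, B, G are pairwise disjoint (A={eta,lambda}; B={delta,theta,iota}; G={kappa,epsilon,mu}).
Every remaining group overlaps one of these, and no 4 of the listed groups are pairwise disjoint, so 3 is the maximum.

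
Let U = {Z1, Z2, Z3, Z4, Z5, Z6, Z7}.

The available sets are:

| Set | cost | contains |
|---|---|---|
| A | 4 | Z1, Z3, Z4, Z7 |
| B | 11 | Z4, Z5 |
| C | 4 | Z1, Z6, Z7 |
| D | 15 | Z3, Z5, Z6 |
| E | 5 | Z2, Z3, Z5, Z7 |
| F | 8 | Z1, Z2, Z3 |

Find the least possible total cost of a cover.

A, C, E together cover every item (A ∪ C ∪ E = {Z1, Z2, Z3, Z4, Z5, Z6, Z7}); total cost 4 + 4 + 5 = 13.
No covering selection has total cost below 13.

13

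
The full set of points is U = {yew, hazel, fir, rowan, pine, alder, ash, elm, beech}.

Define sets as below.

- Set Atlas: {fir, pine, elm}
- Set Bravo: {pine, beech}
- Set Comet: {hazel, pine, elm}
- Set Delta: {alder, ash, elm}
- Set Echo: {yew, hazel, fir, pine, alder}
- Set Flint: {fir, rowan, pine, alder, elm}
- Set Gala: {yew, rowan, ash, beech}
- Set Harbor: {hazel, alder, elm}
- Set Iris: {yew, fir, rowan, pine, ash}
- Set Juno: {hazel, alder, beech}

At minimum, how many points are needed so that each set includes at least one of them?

H = {hazel, pine, ash} meets every set (each contains at least one member of H), and |H| = 3.
No choice of 2 points meets every set, so 3 is the minimum.

3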